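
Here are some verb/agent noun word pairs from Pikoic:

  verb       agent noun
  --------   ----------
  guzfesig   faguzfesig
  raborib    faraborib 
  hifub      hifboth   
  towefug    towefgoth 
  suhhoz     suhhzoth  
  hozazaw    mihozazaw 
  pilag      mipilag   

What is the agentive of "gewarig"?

fagewarig

pilag and guzfesig both end in -g yet inflect differently (mipilag, faguzfesig), so the final letter is not what conditions the rule; the last vowel is.
"gewarig" has last vowel 'i'. The stems whose last vowel is 'i' (guzfesig → faguzfesig, raborib → faraborib) add the prefix fa-.
The other patterns: stems whose last vowel is 'a' add the prefix mi-; stems whose last vowel is 'o' or 'u' delete the last vowel and add -oth.
So gewarig → fagewarig.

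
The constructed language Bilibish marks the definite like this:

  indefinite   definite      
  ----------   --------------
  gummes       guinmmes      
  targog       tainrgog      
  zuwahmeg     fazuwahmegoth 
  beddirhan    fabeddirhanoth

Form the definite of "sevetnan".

"sevetnan" has 3 vowels. The stems with 3 vowels (zuwahmeg → fazuwahmegoth, beddirhan → fabeddirhanoth) add fa- … -oth around the stem.
So sevetnan → fasevetnanoth.

fasevetnanoth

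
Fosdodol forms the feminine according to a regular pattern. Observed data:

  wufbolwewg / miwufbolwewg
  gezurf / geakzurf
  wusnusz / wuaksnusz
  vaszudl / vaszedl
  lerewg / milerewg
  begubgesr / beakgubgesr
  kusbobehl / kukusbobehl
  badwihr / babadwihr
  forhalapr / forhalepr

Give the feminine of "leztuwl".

mileztuwl

badwihr and begubgesr both end in -r yet inflect differently (babadwihr, beakgubgesr), so the final letter is not what conditions the rule; the second-to-last letter is.
"leztuwl" has second-to-last letter 'w'. The stems whose second-to-last letter is 'w' (lerewg → milerewg, wufbolwewg → miwufbolwewg) add the prefix mi-.
So leztuwl → mileztuwl.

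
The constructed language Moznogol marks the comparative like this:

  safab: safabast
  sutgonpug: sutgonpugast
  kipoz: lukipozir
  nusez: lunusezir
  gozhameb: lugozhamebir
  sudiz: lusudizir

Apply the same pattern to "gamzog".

lugamzogir

safab and gozhameb both end in -b yet inflect differently (safabast, lugozhamebir), so the final letter is not what conditions the rule; the last vowel is.
"gamzog" has last vowel 'o'. The one such stem in the data (kipoz → lukipozir) adds lu- … -ir around the stem, so the same rule applies.
So gamzog → lugamzogir.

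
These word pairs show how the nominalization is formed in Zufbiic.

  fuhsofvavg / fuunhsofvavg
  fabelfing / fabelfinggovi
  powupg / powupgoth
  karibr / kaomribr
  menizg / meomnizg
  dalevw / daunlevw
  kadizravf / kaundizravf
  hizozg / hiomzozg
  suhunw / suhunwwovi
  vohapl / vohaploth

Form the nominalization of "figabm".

fiomgabm

"figabm" has second-to-last letter 'b'. The one such stem in the data (karibr → kaomribr) inserts -om- after the first vowel (as do menizg, hizozg), so the same rule applies.
The other patterns: stems whose second-to-last letter is 'v' insert -un- after the first vowel; stems whose second-to-last letter is 'n' double the final consonant and add -ovi; stems whose second-to-last letter is 'p' add -oth.
So figabm → fiomgabm.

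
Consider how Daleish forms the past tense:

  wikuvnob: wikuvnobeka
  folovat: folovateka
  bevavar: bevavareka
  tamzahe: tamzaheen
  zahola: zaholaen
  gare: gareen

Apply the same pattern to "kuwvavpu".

folovat and zahola both have last vowel 'a' yet inflect differently (folovateka, zaholaen), so the last vowel is not what conditions the rule; whether the stem ends in a vowel or a consonant is.
"kuwvavpu" ends in a vowel. The stems ending in a vowel (tamzahe → tamzaheen, zahola → zaholaen, gare → gareen) add -en.
So kuwvavpu → kuwvavpuen.

kuwvavpuen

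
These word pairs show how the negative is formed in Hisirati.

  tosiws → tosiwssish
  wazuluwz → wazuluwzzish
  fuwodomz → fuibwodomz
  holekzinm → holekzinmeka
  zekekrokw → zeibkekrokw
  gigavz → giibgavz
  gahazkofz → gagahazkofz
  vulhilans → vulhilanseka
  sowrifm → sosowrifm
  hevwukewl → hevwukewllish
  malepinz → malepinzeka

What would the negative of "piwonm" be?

piwonmeka

"piwonm" has second-to-last letter 'n'. The stems whose second-to-last letter is 'n' (holekzinm → holekzinmeka, vulhilans → vulhilanseka, malepinz → malepinzeka) add -eka.
The other patterns: stems whose second-to-last letter is 'f' repeat the first consonant+vowel as a prefix; stems whose second-to-last letter is 'w' double the final consonant and add -ish; stems whose second-to-last letter is 'k', 'm' or 'v' insert -ib- after the first vowel.
So piwonm → piwonmeka.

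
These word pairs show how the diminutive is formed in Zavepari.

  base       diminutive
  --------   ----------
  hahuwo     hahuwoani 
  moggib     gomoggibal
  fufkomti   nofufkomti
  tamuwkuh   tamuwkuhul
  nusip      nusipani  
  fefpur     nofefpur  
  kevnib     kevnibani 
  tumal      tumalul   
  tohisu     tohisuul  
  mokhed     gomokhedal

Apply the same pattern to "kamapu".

kamapuani

moggib and kevnib both end in -b yet inflect differently (gomoggibal, kevnibani), so the final letter is not what conditions the rule; the first letter is.
"kamapu" begins with k-. The one such stem in the data (kevnib → kevnibani) adds -ani, so the same rule applies.
The other patterns: stems beginning with f- add the prefix no-; stems beginning with m- add go- … -al around the stem; stems beginning with t- add -ul.
So kamapu → kamapuani.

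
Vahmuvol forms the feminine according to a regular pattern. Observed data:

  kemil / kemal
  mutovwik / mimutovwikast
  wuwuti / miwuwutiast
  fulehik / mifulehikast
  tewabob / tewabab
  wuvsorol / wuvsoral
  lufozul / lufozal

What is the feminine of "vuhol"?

"vuhol" ends in -l. The stems ending in -l (kemil → kemal, lufozul → lufozal, wuvsorol → wuvsoral) change the last vowel to 'a'.
So vuhol → vuhal.

vuhal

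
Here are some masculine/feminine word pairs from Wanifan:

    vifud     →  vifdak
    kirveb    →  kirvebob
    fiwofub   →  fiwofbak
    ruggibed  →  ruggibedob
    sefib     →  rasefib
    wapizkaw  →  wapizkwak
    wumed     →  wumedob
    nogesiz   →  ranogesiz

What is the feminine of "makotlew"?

makotlewob

kirveb and sefib both end in -b yet inflect differently (kirvebob, rasefib), so the final letter is not what conditions the rule; the last vowel is.
"makotlew" has last vowel 'e'. The stems whose last vowel is 'e' (kirveb → kirvebob, ruggibed → ruggibedob, wumed → wumedob) add -ob.
The other patterns: stems whose last vowel is 'i' add the prefix ra-; stems whose last vowel is 'a' or 'u' delete the last vowel and add -ak.
So makotlew → makotlewob.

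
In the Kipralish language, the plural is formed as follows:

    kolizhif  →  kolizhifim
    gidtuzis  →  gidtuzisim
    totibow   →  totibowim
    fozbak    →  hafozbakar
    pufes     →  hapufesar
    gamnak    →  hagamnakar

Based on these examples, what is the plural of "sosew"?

"sosew" has 2 vowels. The stems with 2 vowels (fozbak → hafozbakar, pufes → hapufesar, gamnak → hagamnakar) add ha- … -ar around the stem.
The other pattern: stems with 3 vowels add -im.
So sosew → hasosewar.

hasosewar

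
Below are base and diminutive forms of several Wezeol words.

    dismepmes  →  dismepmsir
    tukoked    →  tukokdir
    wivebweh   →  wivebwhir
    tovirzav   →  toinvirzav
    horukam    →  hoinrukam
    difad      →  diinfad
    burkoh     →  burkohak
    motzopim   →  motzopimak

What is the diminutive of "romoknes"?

tukoked and difad both end in -d yet inflect differently (tukokdir, diinfad), so the final letter is not what conditions the rule; the last vowel is.
"romoknes" has last vowel 'e'. The stems whose last vowel is 'e' (dismepmes → dismepmsir, tukoked → tukokdir, wivebweh → wivebwhir) delete the last vowel and add -ir.
So romoknes → romoknsir.

romoknsir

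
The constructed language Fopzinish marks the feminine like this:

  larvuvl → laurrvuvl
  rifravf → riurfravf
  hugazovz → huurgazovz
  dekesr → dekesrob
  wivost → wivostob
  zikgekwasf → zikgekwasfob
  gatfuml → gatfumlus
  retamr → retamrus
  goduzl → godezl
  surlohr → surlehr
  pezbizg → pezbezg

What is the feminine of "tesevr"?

rifravf and zikgekwasf both end in -f yet inflect differently (riurfravf, zikgekwasfob), so the final letter is not what conditions the rule; the second-to-last letter is.
"tesevr" has second-to-last letter 'v'. The stems whose second-to-last letter is 'v' (larvuvl → laurrvuvl, rifravf → riurfravf, hugazovz → huurgazovz) insert -ur- after the first vowel.
So tesevr → teursevr.

teursevr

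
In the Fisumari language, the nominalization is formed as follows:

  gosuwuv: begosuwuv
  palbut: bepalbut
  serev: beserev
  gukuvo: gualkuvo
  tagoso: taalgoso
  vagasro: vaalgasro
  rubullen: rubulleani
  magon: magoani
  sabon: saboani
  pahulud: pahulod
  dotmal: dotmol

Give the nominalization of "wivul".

wivol

serev and rubullen both have last vowel 'e' yet inflect differently (beserev, rubulleani), so the last vowel is not what conditions the rule; the final letter is.
"wivul" ends in -l. The one such stem in the data (dotmal → dotmol) changes the last vowel to 'o' (as does pahulud), so the same rule applies.
The other patterns: stems ending in -t or -v add the prefix be-; stems ending in -o insert -al- after the first vowel; stems ending in -n drop the final letter and add -ani.
So wivul → wivol.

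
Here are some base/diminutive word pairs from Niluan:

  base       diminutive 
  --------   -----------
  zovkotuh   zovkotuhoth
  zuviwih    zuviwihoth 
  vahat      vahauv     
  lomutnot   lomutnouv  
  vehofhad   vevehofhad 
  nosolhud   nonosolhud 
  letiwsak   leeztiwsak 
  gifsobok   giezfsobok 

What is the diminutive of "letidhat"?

letidhauv

vahat and vehofhad both have last vowel 'a' yet inflect differently (vahauv, vevehofhad), so the last vowel is not what conditions the rule; the final letter is.
"letidhat" ends in -t. The stems ending in -t (vahat → vahauv, lomutnot → lomutnouv) drop the final letter and add -uv.
The other patterns: stems ending in -h add -oth; stems ending in -d repeat the first consonant+vowel as a prefix; stems ending in -k insert -ez- after the first vowel.
So letidhat → letidhauv.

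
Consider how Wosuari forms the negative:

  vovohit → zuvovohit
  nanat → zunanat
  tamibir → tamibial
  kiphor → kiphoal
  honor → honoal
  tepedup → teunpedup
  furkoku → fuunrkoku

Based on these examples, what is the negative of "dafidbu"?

daunfidbu

vovohit and tamibir both have last vowel 'i' yet inflect differently (zuvovohit, tamibial), so the last vowel is not what conditions the rule; the final letter is.
"dafidbu" ends in -u. The one such stem in the data (furkoku → fuunrkoku) inserts -un- after the first vowel (as does tepedup), so the same rule applies.
So dafidbu → daunfidbu.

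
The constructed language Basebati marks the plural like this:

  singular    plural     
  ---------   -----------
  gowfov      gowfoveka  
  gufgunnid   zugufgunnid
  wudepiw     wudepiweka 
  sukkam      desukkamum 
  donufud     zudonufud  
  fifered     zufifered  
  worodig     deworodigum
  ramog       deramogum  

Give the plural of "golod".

zugolod

gufgunnid and worodig both have last vowel 'i' yet inflect differently (zugufgunnid, deworodigum), so the last vowel is not what conditions the rule; the final letter is.
"golod" ends in -d. The stems ending in -d (fifered → zufifered, donufud → zudonufud, gufgunnid → zugufgunnid) add the prefix zu-.
The other patterns: stems ending in -g or -m add de- … -um around the stem; stems ending in -v or -w add -eka.
So golod → zugolod.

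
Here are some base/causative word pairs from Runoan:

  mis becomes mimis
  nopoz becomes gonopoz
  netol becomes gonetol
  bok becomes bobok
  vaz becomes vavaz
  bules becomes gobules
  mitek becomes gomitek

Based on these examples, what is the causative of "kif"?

bules and mis both end in -s yet inflect differently (gobules, mimis), so the final letter is not what conditions the rule; the number of vowels is.
"kif" has 1 vowel. The stems with 1 vowel (mis → mimis, vaz → vavaz, bok → bobok) repeat the first consonant+vowel as a prefix.
So kif → kikif.

kikif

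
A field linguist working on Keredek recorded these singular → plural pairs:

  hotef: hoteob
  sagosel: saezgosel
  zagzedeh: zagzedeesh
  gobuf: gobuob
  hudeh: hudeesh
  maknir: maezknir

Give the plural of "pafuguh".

pafuguesh

"pafuguh" ends in -h. The stems ending in -h (zagzedeh → zagzedeesh, hudeh → hudeesh) drop the final letter and add -esh.
The other patterns: stems ending in -f drop the final letter and add -ob; stems ending in -l or -r insert -ez- after the first vowel.
So pafuguh → pafuguesh.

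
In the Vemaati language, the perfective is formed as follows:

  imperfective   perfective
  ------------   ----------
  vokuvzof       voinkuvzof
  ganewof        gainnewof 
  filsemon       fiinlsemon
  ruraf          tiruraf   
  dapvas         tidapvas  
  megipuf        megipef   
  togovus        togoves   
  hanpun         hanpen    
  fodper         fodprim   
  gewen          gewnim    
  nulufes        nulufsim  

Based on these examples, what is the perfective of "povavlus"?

vokuvzof and ruraf both end in -f yet inflect differently (voinkuvzof, tiruraf), so the final letter is not what conditions the rule; the last vowel is.
"povavlus" has last vowel 'u'. The stems whose last vowel is 'u' (megipuf → megipef, togovus → togoves, hanpun → hanpen) change the last vowel to 'e'.
So povavlus → povavles.

povavles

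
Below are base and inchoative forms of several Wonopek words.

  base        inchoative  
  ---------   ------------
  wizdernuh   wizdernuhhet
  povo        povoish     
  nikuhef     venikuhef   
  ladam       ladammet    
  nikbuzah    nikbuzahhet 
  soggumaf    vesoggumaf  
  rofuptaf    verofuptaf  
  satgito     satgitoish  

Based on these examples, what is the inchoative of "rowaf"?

rofuptaf and nikbuzah both have last vowel 'a' yet inflect differently (verofuptaf, nikbuzahhet), so the last vowel is not what conditions the rule; the final letter is.
"rowaf" ends in -f. The stems ending in -f (nikuhef → venikuhef, rofuptaf → verofuptaf, soggumaf → vesoggumaf) add the prefix ve-.
The other patterns: stems ending in -o add -ish; stems ending in -h or -m double the final consonant and add -et.
So rowaf → verowaf.

verowaf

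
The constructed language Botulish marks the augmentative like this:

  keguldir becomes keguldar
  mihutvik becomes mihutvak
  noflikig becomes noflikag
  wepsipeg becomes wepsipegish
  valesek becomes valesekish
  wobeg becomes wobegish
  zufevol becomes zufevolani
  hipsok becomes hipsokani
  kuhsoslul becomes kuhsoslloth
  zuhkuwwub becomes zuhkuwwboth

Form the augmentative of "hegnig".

noflikig and wepsipeg both end in -g yet inflect differently (noflikag, wepsipegish), so the final letter is not what conditions the rule; the last vowel is.
"hegnig" has last vowel 'i'. The stems whose last vowel is 'i' (keguldir → keguldar, mihutvik → mihutvak, noflikig → noflikag) change the last vowel to 'a'.
So hegnig → hegnag.

hegnag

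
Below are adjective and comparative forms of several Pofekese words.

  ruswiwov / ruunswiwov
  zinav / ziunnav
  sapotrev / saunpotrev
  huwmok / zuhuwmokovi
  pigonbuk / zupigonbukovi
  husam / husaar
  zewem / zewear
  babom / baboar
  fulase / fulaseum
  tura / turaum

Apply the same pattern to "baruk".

zubarukovi

ruswiwov and huwmok both have last vowel 'o' yet inflect differently (ruunswiwov, zuhuwmokovi), so the last vowel is not what conditions the rule; the final letter is.
"baruk" ends in -k. The stems ending in -k (huwmok → zuhuwmokovi, pigonbuk → zupigonbukovi) add zu- … -ovi around the stem.
The other patterns: stems ending in -v insert -un- after the first vowel; stems ending in -m drop the final letter and add -ar; stems ending in -a or -e add -um.
So baruk → zubarukovi.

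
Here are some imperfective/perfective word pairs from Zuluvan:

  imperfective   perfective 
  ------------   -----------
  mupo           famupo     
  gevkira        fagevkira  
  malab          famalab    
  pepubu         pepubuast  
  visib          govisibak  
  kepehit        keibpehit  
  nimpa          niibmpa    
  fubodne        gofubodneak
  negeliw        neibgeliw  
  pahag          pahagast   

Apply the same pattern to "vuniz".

malab and visib both end in -b yet inflect differently (famalab, govisibak), so the final letter is not what conditions the rule; the first letter is.
"vuniz" begins with v-. The one such stem in the data (visib → govisibak) adds go- … -ak around the stem, so the same rule applies.
The other patterns: stems beginning with p- add -ast; stems beginning with g- or m- add the prefix fa-; stems beginning with k- or n- insert -ib- after the first vowel.
So vuniz → govunizak.

govunizak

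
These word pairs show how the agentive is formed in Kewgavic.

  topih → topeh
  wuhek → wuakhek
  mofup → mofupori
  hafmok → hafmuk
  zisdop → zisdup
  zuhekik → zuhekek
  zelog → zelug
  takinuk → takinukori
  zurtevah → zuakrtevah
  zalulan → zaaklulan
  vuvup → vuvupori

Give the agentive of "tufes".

wuhek and zuhekik both end in -k yet inflect differently (wuakhek, zuhekek), so the final letter is not what conditions the rule; the last vowel is.
"tufes" has last vowel 'e'. The one such stem in the data (wuhek → wuakhek) inserts -ak- after the first vowel (as do zurtevah, zalulan), so the same rule applies.
The other patterns: stems whose last vowel is 'i' change the last vowel to 'e'; stems whose last vowel is 'o' change the last vowel to 'u'; stems whose last vowel is 'u' add -ori.
So tufes → tuakfes.

tuakfes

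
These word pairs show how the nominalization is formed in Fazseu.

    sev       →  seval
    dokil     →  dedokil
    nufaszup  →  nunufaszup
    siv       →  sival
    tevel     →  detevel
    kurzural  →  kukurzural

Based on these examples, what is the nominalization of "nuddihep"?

dokil and kurzural both end in -l yet inflect differently (dedokil, kukurzural), so the final letter is not what conditions the rule; the number of vowels is.
"nuddihep" has 3 vowels. The stems with 3 vowels (nufaszup → nunufaszup, kurzural → kukurzural) repeat the first consonant+vowel as a prefix.
So nuddihep → nunuddihep.

nunuddihep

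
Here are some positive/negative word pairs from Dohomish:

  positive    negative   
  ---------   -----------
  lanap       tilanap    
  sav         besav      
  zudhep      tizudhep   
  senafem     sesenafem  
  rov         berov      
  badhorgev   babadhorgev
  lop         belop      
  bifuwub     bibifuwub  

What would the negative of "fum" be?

befum

"fum" has 1 vowel. The stems with 1 vowel (sav → besav, lop → belop, rov → berov) add the prefix be-.
The other patterns: stems with 2 vowels add the prefix ti-; stems with 3 vowels repeat the first consonant+vowel as a prefix.
So fum → befum.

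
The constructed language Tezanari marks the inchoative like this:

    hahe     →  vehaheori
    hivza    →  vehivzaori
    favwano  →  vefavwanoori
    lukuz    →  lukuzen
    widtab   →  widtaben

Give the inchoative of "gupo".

vegupoori

hivza and widtab both have last vowel 'a' yet inflect differently (vehivzaori, widtaben), so the last vowel is not what conditions the rule; whether the stem ends in a vowel or a consonant is.
"gupo" ends in a vowel. The stems ending in a vowel (hahe → vehaheori, hivza → vehivzaori, favwano → vefavwanoori) add ve- … -ori around the stem.
The other pattern: stems ending in a consonant add -en.
So gupo → vegupoori.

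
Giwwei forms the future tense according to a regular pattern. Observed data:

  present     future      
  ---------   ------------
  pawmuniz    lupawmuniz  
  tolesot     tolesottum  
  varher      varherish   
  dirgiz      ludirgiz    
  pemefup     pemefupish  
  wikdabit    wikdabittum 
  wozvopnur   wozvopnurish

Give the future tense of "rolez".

lurolez

pawmuniz and wikdabit both have last vowel 'i' yet inflect differently (lupawmuniz, wikdabittum), so the last vowel is not what conditions the rule; the final letter is.
"rolez" ends in -z. The stems ending in -z (pawmuniz → lupawmuniz, dirgiz → ludirgiz) add the prefix lu-.
So rolez → lurolez.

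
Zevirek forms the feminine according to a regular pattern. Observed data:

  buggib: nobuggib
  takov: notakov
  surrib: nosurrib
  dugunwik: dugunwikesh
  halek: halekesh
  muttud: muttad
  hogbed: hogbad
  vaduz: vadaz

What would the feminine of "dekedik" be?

dekedikesh

"dekedik" ends in -k. The stems ending in -k (dugunwik → dugunwikesh, halek → halekesh) add -esh.
The other patterns: stems ending in -b or -v add the prefix no-; stems ending in -d or -z change the last vowel to 'a'.
So dekedik → dekedikesh.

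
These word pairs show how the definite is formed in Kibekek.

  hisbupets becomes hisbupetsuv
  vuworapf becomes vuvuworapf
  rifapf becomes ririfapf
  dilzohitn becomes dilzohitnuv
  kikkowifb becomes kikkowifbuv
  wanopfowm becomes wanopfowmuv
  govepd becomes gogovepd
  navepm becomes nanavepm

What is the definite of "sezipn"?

sesezipn

"sezipn" has second-to-last letter 'p'. The stems whose second-to-last letter is 'p' (navepm → nanavepm, govepd → gogovepd, vuworapf → vuvuworapf) repeat the first consonant+vowel as a prefix.
The other pattern: stems whose second-to-last letter is 'f', 't' or 'w' add -uv.
So sezipn → sesezipn.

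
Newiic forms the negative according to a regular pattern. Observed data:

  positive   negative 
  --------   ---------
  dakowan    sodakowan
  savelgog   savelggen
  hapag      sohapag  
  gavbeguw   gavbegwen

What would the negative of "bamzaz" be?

sobamzaz

"bamzaz" has last vowel 'a'. The stems whose last vowel is 'a' (dakowan → sodakowan, hapag → sohapag) add the prefix so-.
The other pattern: stems whose last vowel is 'o' or 'u' delete the last vowel and add -en.
So bamzaz → sobamzaz.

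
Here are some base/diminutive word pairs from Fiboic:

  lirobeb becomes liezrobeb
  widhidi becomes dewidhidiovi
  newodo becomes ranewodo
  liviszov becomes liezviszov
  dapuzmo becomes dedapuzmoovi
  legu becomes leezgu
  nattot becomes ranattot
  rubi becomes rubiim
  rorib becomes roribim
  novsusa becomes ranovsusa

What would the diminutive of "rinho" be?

rorib and lirobeb both end in -b yet inflect differently (roribim, liezrobeb), so the final letter is not what conditions the rule; the first letter is.
"rinho" begins with r-. The stems beginning with r- (rubi → rubiim, rorib → roribim) add -im.
The other patterns: stems beginning with n- add the prefix ra-; stems beginning with l- insert -ez- after the first vowel; stems beginning with d- or w- add de- … -ovi around the stem.
So rinho → rinhoim.

rinhoim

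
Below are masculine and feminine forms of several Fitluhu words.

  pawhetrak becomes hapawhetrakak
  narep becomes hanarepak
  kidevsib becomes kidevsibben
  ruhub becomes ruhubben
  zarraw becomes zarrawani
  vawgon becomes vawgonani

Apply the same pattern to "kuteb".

"kuteb" ends in -b. The stems ending in -b (kidevsib → kidevsibben, ruhub → ruhubben) double the final consonant and add -en.
So kuteb → kutebben.

kutebben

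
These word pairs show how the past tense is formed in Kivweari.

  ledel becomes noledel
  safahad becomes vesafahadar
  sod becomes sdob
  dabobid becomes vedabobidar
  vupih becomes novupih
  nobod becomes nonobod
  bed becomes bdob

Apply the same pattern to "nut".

"nut" has 1 vowel. The stems with 1 vowel (sod → sdob, bed → bdob) delete the last vowel and add -ob.
So nut → ntob.

ntob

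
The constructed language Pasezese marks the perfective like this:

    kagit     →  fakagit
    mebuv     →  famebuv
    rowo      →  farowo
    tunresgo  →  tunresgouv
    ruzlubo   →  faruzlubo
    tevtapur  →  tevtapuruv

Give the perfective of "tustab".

tustabuv

"tustab" begins with t-. The stems beginning with t- (tunresgo → tunresgouv, tevtapur → tevtapuruv) add -uv.
The other pattern: stems beginning with k-, m- or r- add the prefix fa-.
So tustab → tustabuv.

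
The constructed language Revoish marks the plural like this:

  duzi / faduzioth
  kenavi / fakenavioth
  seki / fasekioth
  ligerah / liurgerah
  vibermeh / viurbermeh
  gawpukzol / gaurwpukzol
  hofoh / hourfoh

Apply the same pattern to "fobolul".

"fobolul" ends in -l. The one such stem in the data (gawpukzol → gaurwpukzol) inserts -ur- after the first vowel (as do ligerah, vibermeh), so the same rule applies.
The other pattern: stems ending in -i add fa- … -oth around the stem.
So fobolul → fourbolul.

fourbolul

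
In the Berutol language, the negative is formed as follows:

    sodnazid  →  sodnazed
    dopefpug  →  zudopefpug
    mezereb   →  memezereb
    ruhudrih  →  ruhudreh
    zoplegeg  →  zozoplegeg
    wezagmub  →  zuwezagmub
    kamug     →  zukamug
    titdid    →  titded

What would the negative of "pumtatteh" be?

"pumtatteh" has last vowel 'e'. The stems whose last vowel is 'e' (mezereb → memezereb, zoplegeg → zozoplegeg) repeat the first consonant+vowel as a prefix.
The other patterns: stems whose last vowel is 'u' add the prefix zu-; stems whose last vowel is 'i' change the last vowel to 'e'.
So pumtatteh → pupumtatteh.

pupumtatteh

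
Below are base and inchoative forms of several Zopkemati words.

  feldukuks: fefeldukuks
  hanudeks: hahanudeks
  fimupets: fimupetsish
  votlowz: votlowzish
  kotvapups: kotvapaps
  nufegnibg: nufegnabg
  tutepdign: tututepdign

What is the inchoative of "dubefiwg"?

kotvapups and feldukuks both end in -s yet inflect differently (kotvapaps, fefeldukuks), so the final letter is not what conditions the rule; the second-to-last letter is.
"dubefiwg" has second-to-last letter 'w'. The one such stem in the data (votlowz → votlowzish) adds -ish, so the same rule applies.
So dubefiwg → dubefiwgish.

dubefiwgish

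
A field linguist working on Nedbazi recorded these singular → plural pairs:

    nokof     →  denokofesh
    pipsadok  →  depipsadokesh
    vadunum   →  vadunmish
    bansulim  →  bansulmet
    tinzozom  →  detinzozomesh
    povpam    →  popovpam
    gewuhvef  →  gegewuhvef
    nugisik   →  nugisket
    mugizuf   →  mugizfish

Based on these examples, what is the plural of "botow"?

debotowesh

povpam and bansulim both end in -m yet inflect differently (popovpam, bansulmet), so the final letter is not what conditions the rule; the last vowel is.
"botow" has last vowel 'o'. The stems whose last vowel is 'o' (pipsadok → depipsadokesh, tinzozom → detinzozomesh, nokof → denokofesh) add de- … -esh around the stem.
So botow → debotowesh.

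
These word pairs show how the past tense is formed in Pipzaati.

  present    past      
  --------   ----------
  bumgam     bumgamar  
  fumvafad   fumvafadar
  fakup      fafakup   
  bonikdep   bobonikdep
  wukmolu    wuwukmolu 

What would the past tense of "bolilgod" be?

bolilgodar

"bolilgod" ends in -d. The one such stem in the data (fumvafad → fumvafadar) adds -ar, so the same rule applies.
So bolilgod → bolilgodar.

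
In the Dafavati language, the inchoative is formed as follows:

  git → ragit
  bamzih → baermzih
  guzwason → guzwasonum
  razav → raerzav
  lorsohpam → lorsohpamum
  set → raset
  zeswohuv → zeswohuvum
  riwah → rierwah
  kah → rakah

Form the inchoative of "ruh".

raruh

"ruh" has 1 vowel. The stems with 1 vowel (git → ragit, set → raset, kah → rakah) add the prefix ra-.
The other patterns: stems with 2 vowels insert -er- after the first vowel; stems with 3 vowels add -um.
So ruh → raruh.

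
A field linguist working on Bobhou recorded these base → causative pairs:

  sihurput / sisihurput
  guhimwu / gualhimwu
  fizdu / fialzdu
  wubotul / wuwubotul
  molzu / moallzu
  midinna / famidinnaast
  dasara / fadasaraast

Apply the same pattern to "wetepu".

wealtepu

molzu and wubotul both have last vowel 'u' yet inflect differently (moallzu, wuwubotul), so the last vowel is not what conditions the rule; the final letter is.
"wetepu" ends in -u. The stems ending in -u (molzu → moallzu, fizdu → fialzdu, guhimwu → gualhimwu) insert -al- after the first vowel.
So wetepu → wealtepu.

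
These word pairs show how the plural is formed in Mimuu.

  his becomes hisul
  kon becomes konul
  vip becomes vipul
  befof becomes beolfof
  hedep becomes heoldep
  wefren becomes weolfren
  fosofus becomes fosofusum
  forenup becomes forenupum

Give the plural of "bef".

vip and hedep both end in -p yet inflect differently (vipul, heoldep), so the final letter is not what conditions the rule; the number of vowels is.
"bef" has 1 vowel. The stems with 1 vowel (his → hisul, kon → konul, vip → vipul) add -ul.
So bef → beful.

beful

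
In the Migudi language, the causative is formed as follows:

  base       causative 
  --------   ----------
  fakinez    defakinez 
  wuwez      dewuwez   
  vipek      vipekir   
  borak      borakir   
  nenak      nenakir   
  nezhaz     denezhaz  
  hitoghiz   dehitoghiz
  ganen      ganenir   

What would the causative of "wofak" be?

wofakir

"wofak" ends in -k. The stems ending in -k (borak → borakir, nenak → nenakir, vipek → vipekir) add -ir.
So wofak → wofakir.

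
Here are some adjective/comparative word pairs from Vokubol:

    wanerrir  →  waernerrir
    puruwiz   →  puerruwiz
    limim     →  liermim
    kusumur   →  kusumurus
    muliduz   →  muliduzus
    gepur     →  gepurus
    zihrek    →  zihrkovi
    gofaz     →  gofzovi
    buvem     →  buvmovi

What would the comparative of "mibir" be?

mierbir

wanerrir and kusumur both end in -r yet inflect differently (waernerrir, kusumurus), so the final letter is not what conditions the rule; the last vowel is.
"mibir" has last vowel 'i'. The stems whose last vowel is 'i' (wanerrir → waernerrir, puruwiz → puerruwiz, limim → liermim) insert -er- after the first vowel.
The other patterns: stems whose last vowel is 'u' add -us; stems whose last vowel is 'a' or 'e' delete the last vowel and add -ovi.
So mibir → mierbir.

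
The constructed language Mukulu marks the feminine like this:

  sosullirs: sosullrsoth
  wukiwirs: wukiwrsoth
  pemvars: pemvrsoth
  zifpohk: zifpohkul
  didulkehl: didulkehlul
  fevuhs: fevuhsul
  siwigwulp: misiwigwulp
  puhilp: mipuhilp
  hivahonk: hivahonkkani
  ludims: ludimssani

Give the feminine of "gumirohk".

gumirohkul

sosullirs and fevuhs both end in -s yet inflect differently (sosullrsoth, fevuhsul), so the final letter is not what conditions the rule; the second-to-last letter is.
"gumirohk" has second-to-last letter 'h'. The stems whose second-to-last letter is 'h' (zifpohk → zifpohkul, didulkehl → didulkehlul, fevuhs → fevuhsul) add -ul.
So gumirohk → gumirohkul.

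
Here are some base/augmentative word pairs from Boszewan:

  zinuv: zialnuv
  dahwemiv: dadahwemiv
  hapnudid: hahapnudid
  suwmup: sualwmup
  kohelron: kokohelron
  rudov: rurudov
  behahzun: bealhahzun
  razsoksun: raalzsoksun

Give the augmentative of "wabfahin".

wawabfahin

behahzun and kohelron both end in -n yet inflect differently (bealhahzun, kokohelron), so the final letter is not what conditions the rule; the last vowel is.
"wabfahin" has last vowel 'i'. The stems whose last vowel is 'i' (dahwemiv → dadahwemiv, hapnudid → hahapnudid) repeat the first consonant+vowel as a prefix.
The other pattern: stems whose last vowel is 'u' insert -al- after the first vowel.
So wabfahin → wawabfahin.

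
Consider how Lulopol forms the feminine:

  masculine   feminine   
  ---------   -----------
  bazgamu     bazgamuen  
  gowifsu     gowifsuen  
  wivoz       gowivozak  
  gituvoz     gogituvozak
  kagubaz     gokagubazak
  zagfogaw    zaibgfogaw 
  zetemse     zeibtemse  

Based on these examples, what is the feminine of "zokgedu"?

kagubaz and zagfogaw both have last vowel 'a' yet inflect differently (gokagubazak, zaibgfogaw), so the last vowel is not what conditions the rule; the final letter is.
"zokgedu" ends in -u. The stems ending in -u (bazgamu → bazgamuen, gowifsu → gowifsuen) add -en.
So zokgedu → zokgeduen.

zokgeduen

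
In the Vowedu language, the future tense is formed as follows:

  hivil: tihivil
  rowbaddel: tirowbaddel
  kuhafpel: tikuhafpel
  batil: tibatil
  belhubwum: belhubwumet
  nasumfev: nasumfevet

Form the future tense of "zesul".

tizesul

rowbaddel and nasumfev both have last vowel 'e' yet inflect differently (tirowbaddel, nasumfevet), so the last vowel is not what conditions the rule; the final letter is.
"zesul" ends in -l. The stems ending in -l (hivil → tihivil, rowbaddel → tirowbaddel, kuhafpel → tikuhafpel) add the prefix ti-.
The other pattern: stems ending in -m or -v add -et.
So zesul → tizesul.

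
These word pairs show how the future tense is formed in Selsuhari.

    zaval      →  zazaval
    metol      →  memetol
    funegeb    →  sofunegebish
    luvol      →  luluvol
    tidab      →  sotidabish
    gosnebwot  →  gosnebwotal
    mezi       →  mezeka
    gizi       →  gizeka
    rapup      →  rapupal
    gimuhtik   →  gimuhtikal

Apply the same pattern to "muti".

muteka

zaval and tidab both have last vowel 'a' yet inflect differently (zazaval, sotidabish), so the last vowel is not what conditions the rule; the final letter is.
"muti" ends in -i. The stems ending in -i (mezi → mezeka, gizi → gizeka) drop the final letter and add -eka.
The other patterns: stems ending in -l repeat the first consonant+vowel as a prefix; stems ending in -b add so- … -ish around the stem; stems ending in -k, -p or -t add -al.
So muti → muteka.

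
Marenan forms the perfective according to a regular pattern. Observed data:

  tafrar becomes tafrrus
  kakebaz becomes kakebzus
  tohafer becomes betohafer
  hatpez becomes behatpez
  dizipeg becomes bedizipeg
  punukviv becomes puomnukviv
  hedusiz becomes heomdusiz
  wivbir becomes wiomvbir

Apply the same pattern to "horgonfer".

behorgonfer

tafrar and tohafer both end in -r yet inflect differently (tafrrus, betohafer), so the final letter is not what conditions the rule; the last vowel is.
"horgonfer" has last vowel 'e'. The stems whose last vowel is 'e' (tohafer → betohafer, hatpez → behatpez, dizipeg → bedizipeg) add the prefix be-.
So horgonfer → behorgonfer.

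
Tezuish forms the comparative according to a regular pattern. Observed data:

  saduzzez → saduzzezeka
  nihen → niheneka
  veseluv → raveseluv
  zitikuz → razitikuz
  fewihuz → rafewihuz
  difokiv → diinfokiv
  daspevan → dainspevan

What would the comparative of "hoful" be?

"hoful" has last vowel 'u'. The stems whose last vowel is 'u' (veseluv → raveseluv, zitikuz → razitikuz, fewihuz → rafewihuz) add the prefix ra-.
So hoful → rahoful.

rahoful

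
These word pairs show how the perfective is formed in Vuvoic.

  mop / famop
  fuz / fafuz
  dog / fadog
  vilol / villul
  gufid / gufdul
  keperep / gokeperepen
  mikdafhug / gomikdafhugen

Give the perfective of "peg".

mop and keperep both end in -p yet inflect differently (famop, gokeperepen), so the final letter is not what conditions the rule; the number of vowels is.
"peg" has 1 vowel. The stems with 1 vowel (mop → famop, fuz → fafuz, dog → fadog) add the prefix fa-.
So peg → fapeg.

fapeg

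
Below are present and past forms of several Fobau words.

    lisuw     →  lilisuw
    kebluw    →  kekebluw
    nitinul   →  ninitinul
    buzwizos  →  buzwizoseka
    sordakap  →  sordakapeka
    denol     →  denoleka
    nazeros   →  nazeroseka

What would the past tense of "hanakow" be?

nitinul and denol both end in -l yet inflect differently (ninitinul, denoleka), so the final letter is not what conditions the rule; the last vowel is.
"hanakow" has last vowel 'o'. The stems whose last vowel is 'o' (buzwizos → buzwizoseka, denol → denoleka, nazeros → nazeroseka) add -eka.
So hanakow → hanakoweka.

hanakoweka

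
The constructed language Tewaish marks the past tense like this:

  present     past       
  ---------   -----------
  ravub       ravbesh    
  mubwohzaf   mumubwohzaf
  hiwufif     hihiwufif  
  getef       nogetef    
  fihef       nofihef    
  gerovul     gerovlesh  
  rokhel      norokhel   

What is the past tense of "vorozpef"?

novorozpef

gerovul and rokhel both end in -l yet inflect differently (gerovlesh, norokhel), so the final letter is not what conditions the rule; the last vowel is.
"vorozpef" has last vowel 'e'. The stems whose last vowel is 'e' (fihef → nofihef, rokhel → norokhel, getef → nogetef) add the prefix no-.
The other patterns: stems whose last vowel is 'u' delete the last vowel and add -esh; stems whose last vowel is 'a' or 'i' repeat the first consonant+vowel as a prefix.
So vorozpef → novorozpef.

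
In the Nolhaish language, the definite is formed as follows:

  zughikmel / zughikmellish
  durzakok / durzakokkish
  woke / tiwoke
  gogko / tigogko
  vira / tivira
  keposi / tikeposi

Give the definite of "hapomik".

zughikmel and woke both have last vowel 'e' yet inflect differently (zughikmellish, tiwoke), so the last vowel is not what conditions the rule; whether the stem ends in a vowel or a consonant is.
"hapomik" ends in a consonant. The stems ending in a consonant (zughikmel → zughikmellish, durzakok → durzakokkish) double the final consonant and add -ish.
So hapomik → hapomikkish.

hapomikkish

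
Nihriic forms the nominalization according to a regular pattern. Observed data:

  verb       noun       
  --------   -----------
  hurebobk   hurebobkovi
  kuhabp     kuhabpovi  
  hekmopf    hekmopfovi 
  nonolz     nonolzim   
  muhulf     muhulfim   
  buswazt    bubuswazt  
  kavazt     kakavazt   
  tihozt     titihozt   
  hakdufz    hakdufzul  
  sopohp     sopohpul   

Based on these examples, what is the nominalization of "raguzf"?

raraguzf

hekmopf and muhulf both end in -f yet inflect differently (hekmopfovi, muhulfim), so the final letter is not what conditions the rule; the second-to-last letter is.
"raguzf" has second-to-last letter 'z'. The stems whose second-to-last letter is 'z' (buswazt → bubuswazt, kavazt → kakavazt, tihozt → titihozt) repeat the first consonant+vowel as a prefix.
The other patterns: stems whose second-to-last letter is 'b' or 'p' add -ovi; stems whose second-to-last letter is 'l' add -im; stems whose second-to-last letter is 'f' or 'h' add -ul.
So raguzf → raraguzf.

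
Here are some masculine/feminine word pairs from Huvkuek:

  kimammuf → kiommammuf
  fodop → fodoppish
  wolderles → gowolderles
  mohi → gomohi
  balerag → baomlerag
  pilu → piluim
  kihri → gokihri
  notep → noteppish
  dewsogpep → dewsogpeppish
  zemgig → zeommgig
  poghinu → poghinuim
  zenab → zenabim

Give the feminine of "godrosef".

"godrosef" ends in -f. The one such stem in the data (kimammuf → kiommammuf) inserts -om- after the first vowel (as do balerag, zemgig), so the same rule applies.
The other patterns: stems ending in -i or -s add the prefix go-; stems ending in -p double the final consonant and add -ish; stems ending in -b or -u add -im.
So godrosef → goomdrosef.

goomdrosef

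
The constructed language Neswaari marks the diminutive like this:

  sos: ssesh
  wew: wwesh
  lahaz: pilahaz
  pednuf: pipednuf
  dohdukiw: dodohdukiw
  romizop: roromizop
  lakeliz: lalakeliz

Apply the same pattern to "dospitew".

dodospitew

"dospitew" has 3 vowels. The stems with 3 vowels (dohdukiw → dodohdukiw, romizop → roromizop, lakeliz → lalakeliz) repeat the first consonant+vowel as a prefix.
The other patterns: stems with 1 vowel delete the last vowel and add -esh; stems with 2 vowels add the prefix pi-.
So dospitew → dodospitew.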